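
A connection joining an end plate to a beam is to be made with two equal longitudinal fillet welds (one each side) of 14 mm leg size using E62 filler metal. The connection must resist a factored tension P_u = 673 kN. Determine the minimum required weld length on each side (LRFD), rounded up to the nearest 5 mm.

E62XX → F_EXX = 620 MPa.
Throat t_e = 0.707 × 14 = 9.898 mm.
φr_n = 0.75 × 0.6 × 620 × 9.898 × 10⁻³ = 2.762 kN/mm.
L_req = P_u / φr_n = 673 / 2.762 = 243.7 mm total.
Per side: 243.7 / 2 = 121.9 mm.
Round up → use L = 125 mm on each side.

L = 125 mm on each side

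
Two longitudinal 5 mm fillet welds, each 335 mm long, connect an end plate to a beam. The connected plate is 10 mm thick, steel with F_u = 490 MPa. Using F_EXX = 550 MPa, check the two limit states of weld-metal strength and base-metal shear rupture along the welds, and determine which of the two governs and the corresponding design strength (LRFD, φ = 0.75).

t_e = 0.707 × 5 = 3.535 mm; L = 670 mm.
Weld metal: φR_n = 0.75 × 0.6 × 550 × 3.535 × 670 × 10⁻³ = 586.2 kN.
Base metal (shear rupture): φR_n = 0.75 × 0.6 × 490 × 10 × 670 × 10⁻³ = 1477 kN.
Governing: weld metal.

φR_n ≈ 586 kN (weld metal governs)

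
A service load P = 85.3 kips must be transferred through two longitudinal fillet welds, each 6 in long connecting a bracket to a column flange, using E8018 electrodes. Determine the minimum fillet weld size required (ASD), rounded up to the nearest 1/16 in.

E80XX → F_EXX = 80 ksi.
Total weld length L = 12 in.
Required throat t_e = P × Ω / (0.6 F_EXX × L) = 85.3 × 2.0 / (0.6 × 80 × 12) = 0.2962 in.
Required leg w = t_e / 0.707 = 0.4189 in → use 7/16 in.

w = 7/16 in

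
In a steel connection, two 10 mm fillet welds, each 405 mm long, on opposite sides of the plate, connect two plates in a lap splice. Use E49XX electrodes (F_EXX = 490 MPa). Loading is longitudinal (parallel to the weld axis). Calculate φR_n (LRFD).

φR_n ≈ 1260 kN

Effective throat t_e = 0.707 × 10 = 7.07 mm.
Total length L = 810 mm; A_we = 7.07 × 810 = 5727 mm².
F_nw = 0.6 F_EXX = 0.6 × 490 = 294 MPa.
φR_n = 0.75 × 294 × 5727 × 10⁻³ = 1263 kN.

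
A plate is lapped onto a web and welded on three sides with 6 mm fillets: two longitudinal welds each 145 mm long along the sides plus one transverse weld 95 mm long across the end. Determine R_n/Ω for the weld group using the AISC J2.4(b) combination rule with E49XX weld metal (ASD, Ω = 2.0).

R_n/Ω ≈ 243 kN

E49XX → F_EXX = 490 MPa.
t_e = 0.707 × 6 = 4.242 mm.
R_nwl = 0.6 × 490 × 4.242 × 290 × 10⁻³ = 361.7 kN (longitudinal, 2 welds).
R_nwt = 0.6 × 490 × 4.242 × 95 × 10⁻³ = 118.5 kN (transverse, base value).
(i) R_nwl + R_nwt = 480.2 kN; (ii) 0.85 R_nwl + 1.5 R_nwt = 485.1 kN.
R_n = max = 485.1 kN [governs: (ii)]; R_n/Ω = 242.6 kN.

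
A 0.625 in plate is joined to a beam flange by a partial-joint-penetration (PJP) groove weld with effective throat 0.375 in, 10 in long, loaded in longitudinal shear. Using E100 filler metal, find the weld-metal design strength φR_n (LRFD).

φR_n ≈ 169 kip

E100XX → F_EXX = 100 ksi.
Effective throat (given) t_e = 0.375 in.
A_we = 0.375 × 10 = 3.75 in².
F_nw = 0.6 F_EXX = 60 ksi.
φR_n = 0.75 × 60 × 3.75 = 168.8 kip.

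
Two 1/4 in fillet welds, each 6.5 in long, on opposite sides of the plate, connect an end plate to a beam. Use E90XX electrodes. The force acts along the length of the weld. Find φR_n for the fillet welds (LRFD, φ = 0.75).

E90XX → F_EXX = 90 ksi.
Effective throat t_e = 0.707 × 0.25 = 0.1767 in.
Total length L = 13 in; A_we = 0.1767 × 13 = 2.298 in².
F_nw = 0.6 F_EXX = 0.6 × 90 = 54 ksi.
φR_n = 0.75 × 54 × 2.298 = 93.06 kip.

φR_n ≈ 93.1 kip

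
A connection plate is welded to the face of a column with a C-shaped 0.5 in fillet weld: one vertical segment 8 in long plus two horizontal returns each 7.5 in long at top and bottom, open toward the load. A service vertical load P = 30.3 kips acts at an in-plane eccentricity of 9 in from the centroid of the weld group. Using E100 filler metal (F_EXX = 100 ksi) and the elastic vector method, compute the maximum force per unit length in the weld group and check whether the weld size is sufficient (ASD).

Total weld length L_w = 23 in. Treat welds as unit-width lines.
Centroid: x̄ = 2×7.5×3.75 / 23 = 2.446 in from the vertical weld.
Polar moment about centroid: J = I_x + I_y = [8³/12 + 2×7.5×4²] + [8×2.446² + 2(7.5³/12 + 7.5×1.304²)] = 426.3 in³.
Direct shear f_v = P/L_w = 30.3 / 23 = 1.317 kip/in (vertical).
Torsion M = P·e = 30.3 × 9 = 272.7 kip·in.
Critical point at (x, y) = (5.054, 4) from centroid. f_tx = M·y/J = 2.558 kip/in; f_ty = M·x/J = 3.233 kip/in.
Resultant f_max = √[f_tx² + (f_v + f_ty)²] = √[2.558² + (1.317 + 3.233)²] = 5.22 kip/in.
Capacity per unit length: r_n/Ω = (1/2.0) × 0.6 × 100 × (0.707 × 0.5) = 10.6 kip/in.
5.22 ≤ 10.6 → adequate.

f_max ≈ 5.22 kip/in; adequate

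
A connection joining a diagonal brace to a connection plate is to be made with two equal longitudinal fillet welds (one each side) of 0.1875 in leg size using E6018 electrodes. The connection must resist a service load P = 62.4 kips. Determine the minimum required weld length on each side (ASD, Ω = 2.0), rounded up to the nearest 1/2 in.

L = 13.5 in on each side

E60XX → F_EXX = 60 ksi.
Throat t_e = 0.707 × 0.1875 = 0.1326 in.
r_n/Ω = (0.6 × 60 × 0.1326) / 2.0 = 2.386 kip/in.
L_req = P / (r_n/Ω) = 62.4 / 2.386 = 26.15 in total.
Per side: 26.15 / 2 = 13.08 in.
Round up → use L = 13.5 in on each side.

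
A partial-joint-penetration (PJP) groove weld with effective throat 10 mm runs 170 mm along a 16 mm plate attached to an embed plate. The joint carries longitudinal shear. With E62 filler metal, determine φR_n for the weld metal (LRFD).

φR_n ≈ 474 kN

E62XX → F_EXX = 620 MPa.
Effective throat (given) t_e = 10 mm.
A_we = 10 × 170 = 1700 mm².
F_nw = 0.6 F_EXX = 372 MPa.
φR_n = 0.75 × 372 × 1700 × 10⁻³ = 474.3 kN.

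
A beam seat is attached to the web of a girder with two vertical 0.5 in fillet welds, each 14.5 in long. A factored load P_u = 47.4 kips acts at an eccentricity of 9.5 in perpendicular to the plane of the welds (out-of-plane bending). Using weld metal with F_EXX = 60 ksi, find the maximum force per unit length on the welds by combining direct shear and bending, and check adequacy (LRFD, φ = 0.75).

L_w = 2 × 14.5 = 29 in; section modulus (unit throat) S = 2 × L²/6 = 70.08 in².
Direct shear f_v = P/L_w = 47.4/29 = 1.634 kip/in.
Moment M = P × e = 47.4 × 9.5 = 450.3 kip·in; bending f_b = M/S = 6.425 kip/in.
f_max = √(f_v² + f_b²) = √(1.634² + 6.425²) = 6.63 kip/in.
φr_n = 0.75 × 0.6 × 60 × (0.707 × 0.5) = 9.544 kip/in → adequate.

f_max ≈ 6.63 kip/in; adequate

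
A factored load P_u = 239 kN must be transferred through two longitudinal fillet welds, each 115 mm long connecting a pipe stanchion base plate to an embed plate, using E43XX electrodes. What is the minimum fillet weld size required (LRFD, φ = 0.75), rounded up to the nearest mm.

w = 8 mm

E43XX → F_EXX = 430 MPa.
Total weld length L = 230 mm.
Required throat t_e = P_u / (φ × 0.6 F_EXX × L) = 239 / (0.75 × 0.6 × 430 × 230 × 10⁻³) = 5.37 mm.
Required leg w = t_e / 0.707 = 7.596 mm → use 8 mm.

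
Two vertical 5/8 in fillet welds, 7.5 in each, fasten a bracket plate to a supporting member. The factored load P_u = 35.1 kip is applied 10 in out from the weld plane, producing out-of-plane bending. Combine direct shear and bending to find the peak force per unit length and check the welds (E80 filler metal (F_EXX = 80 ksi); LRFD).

f_max ≈ 18.9 kip/in; NOT adequate

L_w = 2 × 7.5 = 15 in; section modulus (unit throat) S = 2 × L²/6 = 18.75 in².
Direct shear f_v = P/L_w = 35.1/15 = 2.34 kip/in.
Moment M = P × e = 35.1 × 10 = 351 kip·in; bending f_b = M/S = 18.72 kip/in.
f_max = √(f_v² + f_b²) = √(2.34² + 18.72²) = 18.87 kip/in.
φr_n = 0.75 × 0.6 × 80 × (0.707 × 0.625) = 15.91 kip/in → NOT adequate.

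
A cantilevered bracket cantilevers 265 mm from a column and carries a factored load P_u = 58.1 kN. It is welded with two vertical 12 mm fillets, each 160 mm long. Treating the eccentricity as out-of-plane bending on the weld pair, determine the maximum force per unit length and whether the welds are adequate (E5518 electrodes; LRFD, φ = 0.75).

f_max ≈ 1810 N/mm; adequate

E55XX → F_EXX = 550 MPa.
L_w = 2 × 160 = 320 mm; section modulus (unit throat) S = 2 × L²/6 = 8533 mm².
Direct shear f_v = P/L_w = 58.1×10³/320 = 181.6 N/mm.
Moment M = P × e = 58.1×10³ × 265 = 15396000 N·mm; bending f_b = M/S = 1804 N/mm.
f_max = √(f_v² + f_b²) = √(181.6² + 1804²) = 1813 N/mm.
φr_n = 0.75 × 0.6 × 550 × (0.707 × 12) = 2100 N/mm → adequate.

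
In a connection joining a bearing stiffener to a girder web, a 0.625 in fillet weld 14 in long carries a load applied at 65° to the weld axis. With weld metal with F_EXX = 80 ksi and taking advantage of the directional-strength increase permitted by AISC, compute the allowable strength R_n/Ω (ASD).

R_n/Ω ≈ 213 kip

t_e = 0.707 × 0.625 = 0.4419 in; A_we = 0.4419 × 14 = 6.186 in².
Directional factor: 1.0 + 0.5 sin^1.5(65°) = 1.431.
F_nw = 0.6 × 80 × 1.431 = 68.71 ksi.
R_n/Ω = (68.71 × 6.186) / 2.0 = 212.5 kip.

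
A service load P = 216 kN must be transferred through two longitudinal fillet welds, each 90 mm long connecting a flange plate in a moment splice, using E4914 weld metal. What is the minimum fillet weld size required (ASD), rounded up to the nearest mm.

E49XX → F_EXX = 490 MPa.
Total weld length L = 180 mm.
Required throat t_e = P × Ω / (0.6 F_EXX × L) = 216 × 2.0 / (0.6 × 490 × 180 × 10⁻³) = 8.163 mm.
Required leg w = t_e / 0.707 = 11.55 mm → use 12 mm.

w = 12 mm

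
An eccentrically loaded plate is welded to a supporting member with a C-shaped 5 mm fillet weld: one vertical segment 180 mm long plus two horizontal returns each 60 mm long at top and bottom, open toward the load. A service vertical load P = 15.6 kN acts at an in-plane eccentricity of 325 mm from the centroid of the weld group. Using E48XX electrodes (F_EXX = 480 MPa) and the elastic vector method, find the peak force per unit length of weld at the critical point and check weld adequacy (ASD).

Total weld length L_w = 300 mm. Treat welds as unit-width lines.
Centroid: x̄ = 2×60×30 / 300 = 12 mm from the vertical weld.
Polar moment about centroid: J = I_x + I_y = [180³/12 + 2×60×90²] + [180×12² + 2(60³/12 + 60×18²)] = 1559000 mm³.
Direct shear f_v = P/L_w = 15.6×10³ / 300 = 52 N/mm (vertical).
Torsion M = P·e = 15.6×10³ × 325 = 5070000 N·mm.
Critical point at (x, y) = (48, 90) from centroid. f_tx = M·y/J = 292.7 N/mm; f_ty = M·x/J = 156.1 N/mm.
Resultant f_max = √[f_tx² + (f_v + f_ty)²] = √[292.7² + (52 + 156.1)²] = 359.2 N/mm.
Capacity per unit length: r_n/Ω = (1/2.0) × 0.6 × 480 × (0.707 × 5) = 509 N/mm.
359.2 ≤ 509 → adequate.

f_max ≈ 359 N/mm; adequate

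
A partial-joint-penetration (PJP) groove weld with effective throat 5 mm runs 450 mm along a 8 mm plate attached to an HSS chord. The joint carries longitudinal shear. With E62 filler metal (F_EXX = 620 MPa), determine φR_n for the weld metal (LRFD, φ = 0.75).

Effective throat (given) t_e = 5 mm.
A_we = 5 × 450 = 2250 mm².
F_nw = 0.6 F_EXX = 372 MPa.
φR_n = 0.75 × 372 × 2250 × 10⁻³ = 627.8 kN.

φR_n ≈ 628 kN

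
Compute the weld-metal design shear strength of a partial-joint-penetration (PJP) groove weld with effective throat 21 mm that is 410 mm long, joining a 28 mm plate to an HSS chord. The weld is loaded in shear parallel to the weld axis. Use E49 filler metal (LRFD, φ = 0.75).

E49XX → F_EXX = 490 MPa.
Effective throat (given) t_e = 21 mm.
A_we = 21 × 410 = 8610 mm².
F_nw = 0.6 F_EXX = 294 MPa.
φR_n = 0.75 × 294 × 8610 × 10⁻³ = 1899 kN.

φR_n ≈ 1900 kN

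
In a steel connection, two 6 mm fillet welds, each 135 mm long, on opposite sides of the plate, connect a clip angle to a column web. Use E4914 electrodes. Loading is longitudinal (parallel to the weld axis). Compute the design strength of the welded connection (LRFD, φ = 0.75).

φR_n ≈ 253 kN

E49XX → F_EXX = 490 MPa.
Effective throat t_e = 0.707 × 6 = 4.242 mm.
Total length L = 270 mm; A_we = 4.242 × 270 = 1145 mm².
F_nw = 0.6 F_EXX = 0.6 × 490 = 294 MPa.
φR_n = 0.75 × 294 × 1145 × 10⁻³ = 252.5 kN.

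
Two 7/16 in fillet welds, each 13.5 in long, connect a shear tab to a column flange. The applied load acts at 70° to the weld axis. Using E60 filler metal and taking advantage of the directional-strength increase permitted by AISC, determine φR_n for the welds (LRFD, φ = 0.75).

E60XX → F_EXX = 60 ksi.
t_e = 0.707 × 0.4375 = 0.3093 in; A_we = 0.3093 × 27 = 8.351 in².
Directional factor: 1.0 + 0.5 sin^1.5(70°) = 1.455.
F_nw = 0.6 × 60 × 1.455 = 52.4 ksi.
φR_n = 0.75 × 52.4 × 8.351 = 328.2 kip.

φR_n ≈ 328 kip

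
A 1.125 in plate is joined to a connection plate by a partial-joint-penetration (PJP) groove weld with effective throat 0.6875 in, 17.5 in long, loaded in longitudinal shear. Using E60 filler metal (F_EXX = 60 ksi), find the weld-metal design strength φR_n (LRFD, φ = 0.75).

Effective throat (given) t_e = 0.6875 in.
A_we = 0.6875 × 17.5 = 12.03 in².
F_nw = 0.6 F_EXX = 36 ksi.
φR_n = 0.75 × 36 × 12.03 = 324.8 kips.

φR_n ≈ 325 kips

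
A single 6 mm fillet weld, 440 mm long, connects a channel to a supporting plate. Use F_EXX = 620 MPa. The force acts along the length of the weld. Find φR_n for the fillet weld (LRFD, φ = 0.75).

Effective throat t_e = 0.707 × 6 = 4.242 mm.
Total length L = 440 mm; A_we = 4.242 × 440 = 1866 mm².
F_nw = 0.6 F_EXX = 0.6 × 620 = 372 MPa.
φR_n = 0.75 × 372 × 1866 × 10⁻³ = 520.7 kN.

φR_n ≈ 521 kN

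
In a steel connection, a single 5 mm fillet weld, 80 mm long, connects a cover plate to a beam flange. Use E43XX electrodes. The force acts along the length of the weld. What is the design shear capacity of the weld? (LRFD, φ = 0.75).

φR_n ≈ 54.7 kN

E43XX → F_EXX = 430 MPa.
Effective throat t_e = 0.707 × 5 = 3.535 mm.
Total length L = 80 mm; A_we = 3.535 × 80 = 282.8 mm².
F_nw = 0.6 F_EXX = 0.6 × 430 = 258 MPa.
φR_n = 0.75 × 258 × 282.8 × 10⁻³ = 54.72 kN.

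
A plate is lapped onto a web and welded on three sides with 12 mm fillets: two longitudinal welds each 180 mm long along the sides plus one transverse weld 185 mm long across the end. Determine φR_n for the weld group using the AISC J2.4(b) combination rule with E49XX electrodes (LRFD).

φR_n ≈ 1090 kN

E49XX → F_EXX = 490 MPa.
t_e = 0.707 × 12 = 8.484 mm.
R_nwl = 0.6 × 490 × 8.484 × 360 × 10⁻³ = 897.9 kN (longitudinal, 2 welds).
R_nwt = 0.6 × 490 × 8.484 × 185 × 10⁻³ = 461.4 kN (transverse, base value).
(i) R_nwl + R_nwt = 1359 kN; (ii) 0.85 R_nwl + 1.5 R_nwt = 1455 kN.
R_n = max = 1455 kN [governs: (ii)]; φR_n = 1092 kN.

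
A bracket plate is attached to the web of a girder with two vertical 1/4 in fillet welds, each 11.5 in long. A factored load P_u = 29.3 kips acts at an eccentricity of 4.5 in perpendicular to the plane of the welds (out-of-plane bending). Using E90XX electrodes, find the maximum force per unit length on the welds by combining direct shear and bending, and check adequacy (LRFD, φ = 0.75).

f_max ≈ 3.25 kip/in; adequate

E90XX → F_EXX = 90 ksi.
L_w = 2 × 11.5 = 23 in; section modulus (unit throat) S = 2 × L²/6 = 44.08 in².
Direct shear f_v = P/L_w = 29.3/23 = 1.274 kip/in.
Moment M = P × e = 29.3 × 4.5 = 131.85 kip·in; bending f_b = M/S = 2.991 kip/in.
f_max = √(f_v² + f_b²) = √(1.274² + 2.991²) = 3.251 kip/in.
φr_n = 0.75 × 0.6 × 90 × (0.707 × 0.25) = 7.158 kip/in → adequate.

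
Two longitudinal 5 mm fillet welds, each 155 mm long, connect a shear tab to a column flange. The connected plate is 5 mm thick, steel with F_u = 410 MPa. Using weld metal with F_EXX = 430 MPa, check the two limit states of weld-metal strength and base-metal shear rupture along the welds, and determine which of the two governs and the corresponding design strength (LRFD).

φR_n ≈ 212 kN (weld metal governs)

t_e = 0.707 × 5 = 3.535 mm; L = 310 mm.
Weld metal: φR_n = 0.75 × 0.6 × 430 × 3.535 × 310 × 10⁻³ = 212 kN.
Base metal (shear rupture): φR_n = 0.75 × 0.6 × 410 × 5 × 310 × 10⁻³ = 286 kN.
Governing: weld metal.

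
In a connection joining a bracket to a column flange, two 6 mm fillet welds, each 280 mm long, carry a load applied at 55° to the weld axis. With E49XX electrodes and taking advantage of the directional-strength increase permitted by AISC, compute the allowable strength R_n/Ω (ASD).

E49XX → F_EXX = 490 MPa.
t_e = 0.707 × 6 = 4.242 mm; A_we = 4.242 × 560 = 2376 mm².
Directional factor: 1.0 + 0.5 sin^1.5(55°) = 1.371.
F_nw = 0.6 × 490 × 1.371 = 403 MPa.
R_n/Ω = (403 × 2376) / 2.0 × 10⁻³ = 478.6 kN.

R_n/Ω ≈ 479 kN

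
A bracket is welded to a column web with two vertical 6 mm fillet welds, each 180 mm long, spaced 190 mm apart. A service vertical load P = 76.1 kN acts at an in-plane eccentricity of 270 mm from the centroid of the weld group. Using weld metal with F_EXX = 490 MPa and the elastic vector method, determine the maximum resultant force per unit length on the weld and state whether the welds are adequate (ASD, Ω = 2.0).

Total weld length L_w = 360 mm. Treat welds as unit-width lines.
Polar moment about centroid: J = 2[d³/12 + d(b/2)²] = 2[180³/12 + 180×95²] = 4221000 mm³.
Direct shear f_v = P/L_w = 76.1×10³ / 360 = 211.4 N/mm (vertical).
Torsion M = P·e = 76.1×10³ × 270 = 20547000 N·mm.
Critical point at (x, y) = (95, 90) from centroid. f_tx = M·y/J = 438.1 N/mm; f_ty = M·x/J = 462.4 N/mm.
Resultant f_max = √[f_tx² + (f_v + f_ty)²] = √[438.1² + (211.4 + 462.4)²] = 803.7 N/mm.
Capacity per unit length: r_n/Ω = (1/2.0) × 0.6 × 490 × (0.707 × 6) = 623.6 N/mm.
803.7 > 623.6 → NOT adequate.

f_max ≈ 804 N/mm; NOT adequate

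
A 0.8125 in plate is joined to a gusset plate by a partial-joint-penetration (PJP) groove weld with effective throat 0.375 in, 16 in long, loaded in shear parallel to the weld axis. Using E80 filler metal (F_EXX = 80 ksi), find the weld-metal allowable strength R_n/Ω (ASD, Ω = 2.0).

R_n/Ω ≈ 144 kip

Effective throat (given) t_e = 0.375 in.
A_we = 0.375 × 16 = 6 in².
F_nw = 0.6 F_EXX = 48 ksi.
R_n/Ω = (48 × 6) / 2.0 = 144 kip.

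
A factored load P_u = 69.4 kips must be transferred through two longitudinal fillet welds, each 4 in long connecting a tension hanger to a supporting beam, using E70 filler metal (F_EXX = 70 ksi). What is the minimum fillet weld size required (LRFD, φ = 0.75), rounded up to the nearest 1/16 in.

Total weld length L = 8 in.
Required throat t_e = P_u / (φ × 0.6 F_EXX × L) = 69.4 / (0.75 × 0.6 × 70 × 8) = 0.2754 in.
Required leg w = t_e / 0.707 = 0.3895 in → use 7/16 in.

w = 7/16 in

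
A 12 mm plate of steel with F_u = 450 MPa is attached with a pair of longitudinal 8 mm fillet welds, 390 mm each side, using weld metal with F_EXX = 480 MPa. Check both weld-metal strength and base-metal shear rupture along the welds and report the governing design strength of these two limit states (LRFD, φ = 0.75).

φR_n ≈ 953 kN (weld metal governs)

t_e = 0.707 × 8 = 5.656 mm; L = 780 mm.
Weld metal: φR_n = 0.75 × 0.6 × 480 × 5.656 × 780 × 10⁻³ = 952.9 kN.
Base metal (shear rupture): φR_n = 0.75 × 0.6 × 450 × 12 × 780 × 10⁻³ = 1895 kN.
Governing: weld metal.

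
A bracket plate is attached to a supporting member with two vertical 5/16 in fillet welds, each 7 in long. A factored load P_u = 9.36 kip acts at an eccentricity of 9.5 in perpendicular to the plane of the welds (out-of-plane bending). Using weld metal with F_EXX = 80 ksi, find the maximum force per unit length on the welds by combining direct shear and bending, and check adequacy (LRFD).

f_max ≈ 5.48 kip/in; adequate

L_w = 2 × 7 = 14 in; section modulus (unit throat) S = 2 × L²/6 = 16.33 in².
Direct shear f_v = P/L_w = 9.36/14 = 0.6686 kip/in.
Moment M = P × e = 9.36 × 9.5 = 88.92 kip·in; bending f_b = M/S = 5.444 kip/in.
f_max = √(f_v² + f_b²) = √(0.6686² + 5.444²) = 5.485 kip/in.
φr_n = 0.75 × 0.6 × 80 × (0.707 × 0.3125) = 7.954 kip/in → adequate.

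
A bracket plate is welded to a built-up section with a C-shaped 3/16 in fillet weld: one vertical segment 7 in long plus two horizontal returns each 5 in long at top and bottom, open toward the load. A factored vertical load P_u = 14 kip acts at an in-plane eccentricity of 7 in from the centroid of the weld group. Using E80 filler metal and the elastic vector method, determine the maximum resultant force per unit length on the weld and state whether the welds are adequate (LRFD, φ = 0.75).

E80XX → F_EXX = 80 ksi.
Total weld length L_w = 17 in. Treat welds as unit-width lines.
Centroid: x̄ = 2×5×2.5 / 17 = 1.471 in from the vertical weld.
Polar moment about centroid: J = I_x + I_y = [7³/12 + 2×5×3.5²] + [7×1.471² + 2(5³/12 + 5×1.029²)] = 197.7 in³.
Direct shear f_v = P/L_w = 14 / 17 = 0.8235 kip/in (vertical).
Torsion M = P·e = 14 × 7 = 98 kip·in.
Critical point at (x, y) = (3.529, 3.5) from centroid. f_tx = M·y/J = 1.735 kip/in; f_ty = M·x/J = 1.75 kip/in.
Resultant f_max = √[f_tx² + (f_v + f_ty)²] = √[1.735² + (0.8235 + 1.75)²] = 3.104 kip/in.
Capacity per unit length: φr_n = 0.75 × 0.6 × 80 × (0.707 × 0.1875) = 4.772 kip/in.
3.104 ≤ 4.772 → adequate.

f_max ≈ 3.1 kip/in; adequate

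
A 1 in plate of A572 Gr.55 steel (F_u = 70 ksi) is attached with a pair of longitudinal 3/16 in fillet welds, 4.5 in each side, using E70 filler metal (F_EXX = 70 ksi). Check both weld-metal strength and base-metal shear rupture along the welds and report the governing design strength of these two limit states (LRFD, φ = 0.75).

φR_n ≈ 37.6 kips (weld metal governs)

t_e = 0.707 × 0.1875 = 0.1326 in; L = 9 in.
Weld metal: φR_n = 0.75 × 0.6 × 70 × 0.1326 × 9 = 37.58 kips.
Base metal (shear rupture): φR_n = 0.75 × 0.6 × 70 × 1 × 9 = 283.5 kips.
Governing: weld metal.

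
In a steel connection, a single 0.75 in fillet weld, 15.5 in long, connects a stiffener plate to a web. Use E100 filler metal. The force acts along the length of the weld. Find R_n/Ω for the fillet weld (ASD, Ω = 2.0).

E100XX → F_EXX = 100 ksi.
Effective throat t_e = 0.707 × 0.75 = 0.5302 in.
Total length L = 15.5 in; A_we = 0.5302 × 15.5 = 8.219 in².
F_nw = 0.6 F_EXX = 0.6 × 100 = 60 ksi.
R_n = 60 × 8.219 = 493.1 kip; R_n/Ω = 493.1/2.0 = 246.6 kip.

R_n/Ω ≈ 247 kip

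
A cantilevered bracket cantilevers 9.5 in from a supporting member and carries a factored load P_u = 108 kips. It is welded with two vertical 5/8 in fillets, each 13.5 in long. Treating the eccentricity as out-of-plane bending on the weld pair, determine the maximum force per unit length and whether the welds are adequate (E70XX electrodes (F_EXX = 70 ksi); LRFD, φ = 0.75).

f_max ≈ 17.4 kip/in; NOT adequate

L_w = 2 × 13.5 = 27 in; section modulus (unit throat) S = 2 × L²/6 = 60.75 in².
Direct shear f_v = P/L_w = 108/27 = 4 kip/in.
Moment M = P × e = 108 × 9.5 = 1026 kip·in; bending f_b = M/S = 16.89 kip/in.
f_max = √(f_v² + f_b²) = √(4² + 16.89²) = 17.36 kip/in.
φr_n = 0.75 × 0.6 × 70 × (0.707 × 0.625) = 13.92 kip/in → NOT adequate.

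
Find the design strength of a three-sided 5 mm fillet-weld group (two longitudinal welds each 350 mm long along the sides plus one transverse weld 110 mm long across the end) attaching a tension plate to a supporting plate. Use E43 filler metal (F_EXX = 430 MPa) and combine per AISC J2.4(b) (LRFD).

t_e = 0.707 × 5 = 3.535 mm.
R_nwl = 0.6 × 430 × 3.535 × 700 × 10⁻³ = 638.4 kN (longitudinal, 2 welds).
R_nwt = 0.6 × 430 × 3.535 × 110 × 10⁻³ = 100.3 kN (transverse, base value).
(i) R_nwl + R_nwt = 738.7 kN; (ii) 0.85 R_nwl + 1.5 R_nwt = 693.1 kN.
R_n = max = 738.7 kN [governs: (i)]; φR_n = 554.1 kN.

φR_n ≈ 554 kN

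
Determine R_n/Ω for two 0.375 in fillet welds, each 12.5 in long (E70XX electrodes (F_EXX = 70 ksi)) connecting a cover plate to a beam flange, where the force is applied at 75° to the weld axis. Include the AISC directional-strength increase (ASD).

t_e = 0.707 × 0.375 = 0.2651 in; A_we = 0.2651 × 25 = 6.628 in².
Directional factor: 1.0 + 0.5 sin^1.5(75°) = 1.475.
F_nw = 0.6 × 70 × 1.475 = 61.94 ksi.
R_n/Ω = (61.94 × 6.628) / 2.0 = 205.3 kip.

R_n/Ω ≈ 205 kip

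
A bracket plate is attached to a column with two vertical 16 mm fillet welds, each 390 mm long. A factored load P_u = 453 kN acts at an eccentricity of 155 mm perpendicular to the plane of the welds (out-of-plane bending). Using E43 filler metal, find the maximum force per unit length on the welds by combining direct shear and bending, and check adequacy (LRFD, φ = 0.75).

f_max ≈ 1500 N/mm; adequate

E43XX → F_EXX = 430 MPa.
L_w = 2 × 390 = 780 mm; section modulus (unit throat) S = 2 × L²/6 = 50700 mm².
Direct shear f_v = P/L_w = 453×10³/780 = 580.8 N/mm.
Moment M = P × e = 453×10³ × 155 = 70215000 N·mm; bending f_b = M/S = 1385 N/mm.
f_max = √(f_v² + f_b²) = √(580.8² + 1385²) = 1502 N/mm.
φr_n = 0.75 × 0.6 × 430 × (0.707 × 16) = 2189 N/mm → adequate.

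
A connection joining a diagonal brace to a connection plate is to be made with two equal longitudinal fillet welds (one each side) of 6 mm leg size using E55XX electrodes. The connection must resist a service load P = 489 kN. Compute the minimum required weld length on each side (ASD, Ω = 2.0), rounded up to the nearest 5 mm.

E55XX → F_EXX = 550 MPa.
Throat t_e = 0.707 × 6 = 4.242 mm.
r_n/Ω = (0.6 × 550 × 4.242) / 2.0 = 699.9 N/mm = 0.6999 kN/mm.
L_req = P / (r_n/Ω) = 489 / 0.6999 = 698.6 mm total.
Per side: 698.6 / 2 = 349.3 mm.
Round up → use L = 350 mm on each side.

L = 350 mm on each side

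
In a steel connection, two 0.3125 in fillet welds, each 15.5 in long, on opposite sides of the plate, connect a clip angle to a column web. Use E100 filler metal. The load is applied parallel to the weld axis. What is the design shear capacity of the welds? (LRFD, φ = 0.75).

φR_n ≈ 308 kip

E100XX → F_EXX = 100 ksi.
Effective throat t_e = 0.707 × 0.3125 = 0.2209 in.
Total length L = 31 in; A_we = 0.2209 × 31 = 6.849 in².
F_nw = 0.6 F_EXX = 0.6 × 100 = 60 ksi.
φR_n = 0.75 × 60 × 6.849 = 308.2 kip.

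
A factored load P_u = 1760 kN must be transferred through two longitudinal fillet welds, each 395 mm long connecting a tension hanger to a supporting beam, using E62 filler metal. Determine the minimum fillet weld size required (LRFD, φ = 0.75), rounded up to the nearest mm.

w = 12 mm

E62XX → F_EXX = 620 MPa.
Total weld length L = 790 mm.
Required throat t_e = P_u / (φ × 0.6 F_EXX × L) = 1760 / (0.75 × 0.6 × 620 × 790 × 10⁻³) = 7.985 mm.
Required leg w = t_e / 0.707 = 11.29 mm → use 12 mm.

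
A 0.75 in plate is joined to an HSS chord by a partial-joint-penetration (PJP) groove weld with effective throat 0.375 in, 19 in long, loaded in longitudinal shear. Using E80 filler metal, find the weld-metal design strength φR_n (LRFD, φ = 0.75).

E80XX → F_EXX = 80 ksi.
Effective throat (given) t_e = 0.375 in.
A_we = 0.375 × 19 = 7.125 in².
F_nw = 0.6 F_EXX = 48 ksi.
φR_n = 0.75 × 48 × 7.125 = 256.5 kips.

φR_n ≈ 256 kips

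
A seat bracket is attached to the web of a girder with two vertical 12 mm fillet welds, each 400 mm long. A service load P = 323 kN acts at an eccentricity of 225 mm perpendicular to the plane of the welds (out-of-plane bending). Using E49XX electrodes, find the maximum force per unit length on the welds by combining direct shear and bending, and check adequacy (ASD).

E49XX → F_EXX = 490 MPa.
L_w = 2 × 400 = 800 mm; section modulus (unit throat) S = 2 × L²/6 = 53330 mm².
Direct shear f_v = P/L_w = 323×10³/800 = 403.8 N/mm.
Moment M = P × e = 323×10³ × 225 = 72675000 N·mm; bending f_b = M/S = 1363 N/mm.
f_max = √(f_v² + f_b²) = √(403.8² + 1363²) = 1421 N/mm.
r_n/Ω = (1/2.0) × 0.6 × 490 × (0.707 × 12) = 1247 N/mm → NOT adequate.

f_max ≈ 1420 N/mm; NOT adequate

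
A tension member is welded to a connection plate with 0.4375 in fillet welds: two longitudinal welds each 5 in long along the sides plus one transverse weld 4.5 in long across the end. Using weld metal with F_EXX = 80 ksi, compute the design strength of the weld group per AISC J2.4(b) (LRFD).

φR_n ≈ 170 kip

t_e = 0.707 × 0.4375 = 0.3093 in.
R_nwl = 0.6 × 80 × 0.3093 × 10 = 148.5 kip (longitudinal, 2 welds).
R_nwt = 0.6 × 80 × 0.3093 × 4.5 = 66.81 kip (transverse, base value).
(i) R_nwl + R_nwt = 215.3 kip; (ii) 0.85 R_nwl + 1.5 R_nwt = 226.4 kip.
R_n = max = 226.4 kip [governs: (ii)]; φR_n = 169.8 kip.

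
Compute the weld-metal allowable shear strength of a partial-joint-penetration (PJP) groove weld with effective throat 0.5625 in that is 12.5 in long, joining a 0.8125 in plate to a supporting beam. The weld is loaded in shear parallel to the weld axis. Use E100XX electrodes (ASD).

E100XX → F_EXX = 100 ksi.
Effective throat (given) t_e = 0.5625 in.
A_we = 0.5625 × 12.5 = 7.031 in².
F_nw = 0.6 F_EXX = 60 ksi.
R_n/Ω = (60 × 7.031) / 2.0 = 210.9 kips.

R_n/Ω ≈ 211 kips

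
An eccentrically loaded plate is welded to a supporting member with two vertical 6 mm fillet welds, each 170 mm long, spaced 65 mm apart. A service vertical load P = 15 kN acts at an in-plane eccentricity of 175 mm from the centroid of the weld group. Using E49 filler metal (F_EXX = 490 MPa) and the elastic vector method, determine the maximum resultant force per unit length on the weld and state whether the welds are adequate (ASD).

f_max ≈ 222 N/mm; adequate

Total weld length L_w = 340 mm. Treat welds as unit-width lines.
Polar moment about centroid: J = 2[d³/12 + d(b/2)²] = 2[170³/12 + 170×32.5²] = 1178000 mm³.
Direct shear f_v = P/L_w = 15×10³ / 340 = 44.12 N/mm (vertical).
Torsion M = P·e = 15×10³ × 175 = 2625000 N·mm.
Critical point at (x, y) = (32.5, 85) from centroid. f_tx = M·y/J = 189.4 N/mm; f_ty = M·x/J = 72.42 N/mm.
Resultant f_max = √[f_tx² + (f_v + f_ty)²] = √[189.4² + (44.12 + 72.42)²] = 222.4 N/mm.
Capacity per unit length: r_n/Ω = (1/2.0) × 0.6 × 490 × (0.707 × 6) = 623.6 N/mm.
222.4 ≤ 623.6 → adequate.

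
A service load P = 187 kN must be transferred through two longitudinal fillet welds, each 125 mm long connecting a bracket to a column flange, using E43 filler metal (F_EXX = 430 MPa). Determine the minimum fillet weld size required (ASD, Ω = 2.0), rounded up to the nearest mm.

w = 9 mm

Total weld length L = 250 mm.
Required throat t_e = P × Ω / (0.6 F_EXX × L) = 187 × 2.0 / (0.6 × 430 × 250 × 10⁻³) = 5.798 mm.
Required leg w = t_e / 0.707 = 8.201 mm → use 9 mm.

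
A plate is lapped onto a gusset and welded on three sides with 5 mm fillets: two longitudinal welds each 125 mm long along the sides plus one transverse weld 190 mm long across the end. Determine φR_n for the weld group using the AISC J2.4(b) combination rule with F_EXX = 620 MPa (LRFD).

t_e = 0.707 × 5 = 3.535 mm.
R_nwl = 0.6 × 620 × 3.535 × 250 × 10⁻³ = 328.8 kN (longitudinal, 2 welds).
R_nwt = 0.6 × 620 × 3.535 × 190 × 10⁻³ = 249.9 kN (transverse, base value).
(i) R_nwl + R_nwt = 578.6 kN; (ii) 0.85 R_nwl + 1.5 R_nwt = 654.2 kN.
R_n = max = 654.2 kN [governs: (ii)]; φR_n = 490.7 kN.

φR_n ≈ 491 kN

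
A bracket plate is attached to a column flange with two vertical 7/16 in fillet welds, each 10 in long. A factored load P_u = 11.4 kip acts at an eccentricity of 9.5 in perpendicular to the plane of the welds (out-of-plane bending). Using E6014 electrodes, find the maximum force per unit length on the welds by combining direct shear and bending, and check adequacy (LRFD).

E60XX → F_EXX = 60 ksi.
L_w = 2 × 10 = 20 in; section modulus (unit throat) S = 2 × L²/6 = 33.33 in².
Direct shear f_v = P/L_w = 11.4/20 = 0.57 kip/in.
Moment M = P × e = 11.4 × 9.5 = 108.3 kip·in; bending f_b = M/S = 3.249 kip/in.
f_max = √(f_v² + f_b²) = √(0.57² + 3.249²) = 3.299 kip/in.
φr_n = 0.75 × 0.6 × 60 × (0.707 × 0.4375) = 8.351 kip/in → adequate.

f_max ≈ 3.3 kip/in; adequate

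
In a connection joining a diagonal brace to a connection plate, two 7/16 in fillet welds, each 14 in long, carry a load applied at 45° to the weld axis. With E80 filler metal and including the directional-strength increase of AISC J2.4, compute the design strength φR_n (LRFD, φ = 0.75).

φR_n ≈ 404 kip

E80XX → F_EXX = 80 ksi.
t_e = 0.707 × 0.4375 = 0.3093 in; A_we = 0.3093 × 28 = 8.661 in².
Directional factor: 1.0 + 0.5 sin^1.5(45°) = 1.297.
F_nw = 0.6 × 80 × 1.297 = 62.27 ksi.
φR_n = 0.75 × 62.27 × 8.661 = 404.5 kip.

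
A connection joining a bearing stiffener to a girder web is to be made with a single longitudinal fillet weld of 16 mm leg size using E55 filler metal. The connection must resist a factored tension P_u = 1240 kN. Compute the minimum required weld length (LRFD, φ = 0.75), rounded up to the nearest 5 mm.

E55XX → F_EXX = 550 MPa.
Throat t_e = 0.707 × 16 = 11.31 mm.
φr_n = 0.75 × 0.6 × 550 × 11.31 × 10⁻³ = 2.8 kN/mm.
L_req = P_u / φr_n = 1240 / 2.8 = 442.9 mm total.
Round up → use L = 445 mm.

L = 445 mm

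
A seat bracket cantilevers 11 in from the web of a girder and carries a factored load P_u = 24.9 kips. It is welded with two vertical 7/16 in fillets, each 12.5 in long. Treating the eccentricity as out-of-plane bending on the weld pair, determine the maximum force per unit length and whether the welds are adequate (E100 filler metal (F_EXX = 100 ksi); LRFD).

f_max ≈ 5.35 kip/in; adequate

L_w = 2 × 12.5 = 25 in; section modulus (unit throat) S = 2 × L²/6 = 52.08 in².
Direct shear f_v = P/L_w = 24.9/25 = 0.996 kip/in.
Moment M = P × e = 24.9 × 11 = 273.9 kip·in; bending f_b = M/S = 5.259 kip/in.
f_max = √(f_v² + f_b²) = √(0.996² + 5.259²) = 5.352 kip/in.
φr_n = 0.75 × 0.6 × 100 × (0.707 × 0.4375) = 13.92 kip/in → adequate.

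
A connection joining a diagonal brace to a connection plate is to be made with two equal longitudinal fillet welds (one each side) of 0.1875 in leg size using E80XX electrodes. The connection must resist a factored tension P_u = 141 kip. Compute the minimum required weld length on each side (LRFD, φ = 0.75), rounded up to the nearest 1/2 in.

L = 15 in on each side

E80XX → F_EXX = 80 ksi.
Throat t_e = 0.707 × 0.1875 = 0.1326 in.
φr_n = 0.75 × 0.6 × 80 × 0.1326 = 4.772 kip/in.
L_req = P_u / φr_n = 141 / 4.772 = 29.55 in total.
Per side: 29.55 / 2 = 14.77 in.
Round up → use L = 15 in on each side.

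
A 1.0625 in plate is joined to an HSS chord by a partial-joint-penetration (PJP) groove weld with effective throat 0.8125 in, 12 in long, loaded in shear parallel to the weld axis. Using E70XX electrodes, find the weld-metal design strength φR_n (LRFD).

φR_n ≈ 307 kips

E70XX → F_EXX = 70 ksi.
Effective throat (given) t_e = 0.8125 in.
A_we = 0.8125 × 12 = 9.75 in².
F_nw = 0.6 F_EXX = 42 ksi.
φR_n = 0.75 × 42 × 9.75 = 307.1 kips.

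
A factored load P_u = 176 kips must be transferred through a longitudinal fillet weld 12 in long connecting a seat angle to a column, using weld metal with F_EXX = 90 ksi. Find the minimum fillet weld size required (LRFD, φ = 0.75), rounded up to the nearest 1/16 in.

Total weld length L = 12 in.
Required throat t_e = P_u / (φ × 0.6 F_EXX × L) = 176 / (0.75 × 0.6 × 90 × 12) = 0.3621 in.
Required leg w = t_e / 0.707 = 0.5122 in → use 9/16 in.

w = 9/16 in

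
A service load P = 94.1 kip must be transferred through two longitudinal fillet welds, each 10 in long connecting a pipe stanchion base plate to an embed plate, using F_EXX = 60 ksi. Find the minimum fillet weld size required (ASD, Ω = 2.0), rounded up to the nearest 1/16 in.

Total weld length L = 20 in.
Required throat t_e = P × Ω / (0.6 F_EXX × L) = 94.1 × 2.0 / (0.6 × 60 × 20) = 0.2614 in.
Required leg w = t_e / 0.707 = 0.3697 in → use 3/8 in.

w = 3/8 in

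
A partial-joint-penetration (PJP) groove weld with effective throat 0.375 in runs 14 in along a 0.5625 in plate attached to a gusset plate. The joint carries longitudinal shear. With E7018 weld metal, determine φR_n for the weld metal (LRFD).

φR_n ≈ 165 kips

E70XX → F_EXX = 70 ksi.
Effective throat (given) t_e = 0.375 in.
A_we = 0.375 × 14 = 5.25 in².
F_nw = 0.6 F_EXX = 42 ksi.
φR_n = 0.75 × 42 × 5.25 = 165.4 kips.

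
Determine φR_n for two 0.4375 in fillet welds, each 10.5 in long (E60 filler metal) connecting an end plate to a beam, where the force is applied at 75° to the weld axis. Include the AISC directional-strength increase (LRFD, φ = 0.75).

E60XX → F_EXX = 60 ksi.
t_e = 0.707 × 0.4375 = 0.3093 in; A_we = 0.3093 × 21 = 6.496 in².
Directional factor: 1.0 + 0.5 sin^1.5(75°) = 1.475.
F_nw = 0.6 × 60 × 1.475 = 53.09 ksi.
φR_n = 0.75 × 53.09 × 6.496 = 258.6 kips.

φR_n ≈ 259 kips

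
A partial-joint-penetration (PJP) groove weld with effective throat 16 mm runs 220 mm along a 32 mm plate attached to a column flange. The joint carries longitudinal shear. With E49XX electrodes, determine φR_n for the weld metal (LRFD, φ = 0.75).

E49XX → F_EXX = 490 MPa.
Effective throat (given) t_e = 16 mm.
A_we = 16 × 220 = 3520 mm².
F_nw = 0.6 F_EXX = 294 MPa.
φR_n = 0.75 × 294 × 3520 × 10⁻³ = 776.2 kN.

φR_n ≈ 776 kN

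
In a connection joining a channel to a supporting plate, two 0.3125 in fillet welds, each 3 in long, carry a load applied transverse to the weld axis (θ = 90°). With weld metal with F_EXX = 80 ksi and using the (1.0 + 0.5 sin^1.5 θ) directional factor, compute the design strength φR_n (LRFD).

t_e = 0.707 × 0.3125 = 0.2209 in; A_we = 0.2209 × 6 = 1.326 in².
Directional factor: 1.0 + 0.5 sin^1.5(90°) = 1.5.
F_nw = 0.6 × 80 × 1.5 = 72 ksi.
φR_n = 0.75 × 72 × 1.326 = 71.58 kip.

φR_n ≈ 71.6 kip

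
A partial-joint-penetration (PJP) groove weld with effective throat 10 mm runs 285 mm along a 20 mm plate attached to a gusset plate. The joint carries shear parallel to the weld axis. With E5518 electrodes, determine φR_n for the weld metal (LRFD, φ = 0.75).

E55XX → F_EXX = 550 MPa.
Effective throat (given) t_e = 10 mm.
A_we = 10 × 285 = 2850 mm².
F_nw = 0.6 F_EXX = 330 MPa.
φR_n = 0.75 × 330 × 2850 × 10⁻³ = 705.4 kN.

φR_n ≈ 705 kN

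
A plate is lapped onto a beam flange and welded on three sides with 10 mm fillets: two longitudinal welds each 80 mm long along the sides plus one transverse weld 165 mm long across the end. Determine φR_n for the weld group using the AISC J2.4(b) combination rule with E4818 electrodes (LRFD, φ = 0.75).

φR_n ≈ 586 kN

E48XX → F_EXX = 480 MPa.
t_e = 0.707 × 10 = 7.07 mm.
R_nwl = 0.6 × 480 × 7.07 × 160 × 10⁻³ = 325.8 kN (longitudinal, 2 welds).
R_nwt = 0.6 × 480 × 7.07 × 165 × 10⁻³ = 336 kN (transverse, base value).
(i) R_nwl + R_nwt = 661.8 kN; (ii) 0.85 R_nwl + 1.5 R_nwt = 780.9 kN.
R_n = max = 780.9 kN [governs: (ii)]; φR_n = 585.7 kN.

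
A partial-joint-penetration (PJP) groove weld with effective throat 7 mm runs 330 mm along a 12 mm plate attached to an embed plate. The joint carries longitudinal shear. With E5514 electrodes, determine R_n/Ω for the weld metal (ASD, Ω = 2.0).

R_n/Ω ≈ 381 kN

E55XX → F_EXX = 550 MPa.
Effective throat (given) t_e = 7 mm.
A_we = 7 × 330 = 2310 mm².
F_nw = 0.6 F_EXX = 330 MPa.
R_n/Ω = (330 × 2310) / 2.0 × 10⁻³ = 381.2 kN.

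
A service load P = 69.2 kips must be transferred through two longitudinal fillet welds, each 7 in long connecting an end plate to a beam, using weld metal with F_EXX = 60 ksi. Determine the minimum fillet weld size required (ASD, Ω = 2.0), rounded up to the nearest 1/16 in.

w = 7/16 in

Total weld length L = 14 in.
Required throat t_e = P × Ω / (0.6 F_EXX × L) = 69.2 × 2.0 / (0.6 × 60 × 14) = 0.2746 in.
Required leg w = t_e / 0.707 = 0.3884 in → use 7/16 in.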